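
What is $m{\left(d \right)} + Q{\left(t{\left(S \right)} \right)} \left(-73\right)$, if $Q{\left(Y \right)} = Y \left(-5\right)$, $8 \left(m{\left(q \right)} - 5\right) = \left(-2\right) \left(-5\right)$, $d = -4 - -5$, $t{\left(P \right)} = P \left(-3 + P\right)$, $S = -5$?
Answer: $\frac{58425}{4} \approx 14606.0$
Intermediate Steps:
$d = 1$ ($d = -4 + 5 = 1$)
$m{\left(q \right)} = \frac{25}{4}$ ($m{\left(q \right)} = 5 + \frac{\left(-2\right) \left(-5\right)}{8} = 5 + \frac{1}{8} \cdot 10 = 5 + \frac{5}{4} = \frac{25}{4}$)
$Q{\left(Y \right)} = - 5 Y$
$m{\left(d \right)} + Q{\left(t{\left(S \right)} \right)} \left(-73\right) = \frac{25}{4} + - 5 \left(- 5 \left(-3 - 5\right)\right) \left(-73\right) = \frac{25}{4} + - 5 \left(\left(-5\right) \left(-8\right)\right) \left(-73\right) = \frac{25}{4} + \left(-5\right) 40 \left(-73\right) = \frac{25}{4} - -14600 = \frac{25}{4} + 14600 = \frac{58425}{4}$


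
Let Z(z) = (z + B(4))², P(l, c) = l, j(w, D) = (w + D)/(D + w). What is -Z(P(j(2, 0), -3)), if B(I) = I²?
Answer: -289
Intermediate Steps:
j(w, D) = 1 (j(w, D) = (D + w)/(D + w) = 1)
Z(z) = (16 + z)² (Z(z) = (z + 4²)² = (z + 16)² = (16 + z)²)
-Z(P(j(2, 0), -3)) = -(16 + 1)² = -1*17² = -1*289 = -289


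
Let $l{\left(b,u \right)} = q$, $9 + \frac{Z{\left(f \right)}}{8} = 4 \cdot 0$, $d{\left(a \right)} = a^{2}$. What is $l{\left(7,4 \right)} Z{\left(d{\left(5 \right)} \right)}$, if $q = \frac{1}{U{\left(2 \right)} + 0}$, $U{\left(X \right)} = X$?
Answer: $-36$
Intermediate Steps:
$Z{\left(f \right)} = -72$ ($Z{\left(f \right)} = -72 + 8 \cdot 4 \cdot 0 = -72 + 8 \cdot 0 = -72 + 0 = -72$)
$q = \frac{1}{2}$ ($q = \frac{1}{2 + 0} = \frac{1}{2} \approx 0.5$)
$l{\left(b,u \right)} = \frac{1}{2}$
$l{\left(7,4 \right)} Z{\left(d{\left(5 \right)} \right)} = \frac{1}{2} \left(-72\right) = -36$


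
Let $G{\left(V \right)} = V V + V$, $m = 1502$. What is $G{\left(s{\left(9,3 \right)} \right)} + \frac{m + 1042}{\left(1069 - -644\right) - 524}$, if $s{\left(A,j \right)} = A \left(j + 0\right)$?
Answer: $\frac{901428}{1189} \approx 758.14$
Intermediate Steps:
$s{\left(A,j \right)} = A j$
$G{\left(V \right)} = V + V^{2}$ ($G{\left(V \right)} = V^{2} + V = V + V^{2}$)
$G{\left(s{\left(9,3 \right)} \right)} + \frac{m + 1042}{\left(1069 - -644\right) - 524} = 9 \cdot 3 \left(1 + 9 \cdot 3\right) + \frac{1502 + 1042}{\left(1069 - -644\right) - 524} = 27 \left(1 + 27\right) + \frac{2544}{\left(1069 + 644\right) - 524} = 27 \cdot 28 + \frac{2544}{1713 - 524} = 756 + \frac{2544}{1189} = \frac{901428}{1189}$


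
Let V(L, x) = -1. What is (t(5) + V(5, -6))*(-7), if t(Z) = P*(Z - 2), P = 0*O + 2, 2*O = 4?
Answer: -35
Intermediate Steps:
O = 2 (O = (½)*4 = 2)
P = 2 (P = 0*2 + 2 = 0 + 2 = 2)
t(Z) = -4 + 2*Z (t(Z) = 2*(Z - 2) = 2*(-2 + Z) = -4 + 2*Z)
(t(5) + V(5, -6))*(-7) = ((-4 + 2*5) - 1)*(-7) = ((-4 + 10) - 1)*(-7) = (6 - 1)*(-7) = 5*(-7) = -35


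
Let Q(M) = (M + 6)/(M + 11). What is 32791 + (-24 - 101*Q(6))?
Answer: 555827/17 ≈ 32696.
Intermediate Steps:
Q(M) = (6 + M)/(11 + M)
32791 + (-24 - 101*Q(6)) = 32791 + (-24 - 101*(6 + 6)/(11 + 6)) = 32791 + (-24 - 101*12/17) = 32791 + (-24 - 1212/17) = 32791 - 1620/17 = 555827/17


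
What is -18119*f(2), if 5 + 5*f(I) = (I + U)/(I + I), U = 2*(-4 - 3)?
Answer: 144952/5 ≈ 28990.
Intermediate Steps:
U = -14 (U = 2*(-7) = -14)
f(I) = -1 + (-14 + I)/(10*I) (f(I) = -1 + ((I - 14)/(I + I))/5 = -1 + ((-14 + I)/((2*I)))/5 = -1 + ((-14 + I)*(1/(2*I)))/5 = -1 + ((-14 + I)/(2*I))/5 = -1 + (-14 + I)/(10*I))
-18119*f(2) = -18119*(-14 - 9*2)/(10*2) = -18119*(-14 - 18)/(10*2) = -18119*(-32)/(10*2) = -18119*(-8/5) = 144952/5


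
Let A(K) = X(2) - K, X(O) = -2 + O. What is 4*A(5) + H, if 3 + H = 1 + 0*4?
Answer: -22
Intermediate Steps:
H = -2 (H = -3 + (1 + 0*4) = -3 + (1 + 0) = -3 + 1 = -2)
A(K) = -K (A(K) = (-2 + 2) - K = 0 - K = -K)
4*A(5) + H = 4*(-1*5) - 2 = 4*(-5) - 2 = -20 - 2 = -22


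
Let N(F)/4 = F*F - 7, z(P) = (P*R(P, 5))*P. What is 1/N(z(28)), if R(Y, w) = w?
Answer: 1/61465572 ≈ 1.6269e-8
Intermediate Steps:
z(P) = 5*P**2 (z(P) = (P*5)*P = (5*P)*P = 5*P**2)
N(F) = -28 + 4*F**2 (N(F) = 4*(F*F - 7) = 4*(F**2 - 7) = 4*(-7 + F**2) = -28 + 4*F**2)
1/N(z(28)) = 1/(-28 + 4*(5*28**2)**2) = 1/(-28 + 4*(5*784)**2) = 1/(-28 + 4*3920**2) = 1/(-28 + 4*15366400) = 1/(-28 + 61465600) = 1/61465572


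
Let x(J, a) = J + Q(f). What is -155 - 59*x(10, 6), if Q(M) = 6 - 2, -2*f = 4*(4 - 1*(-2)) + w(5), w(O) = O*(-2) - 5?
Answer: -981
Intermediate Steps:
w(O) = -5 - 2*O (w(O) = -2*O - 5 = -5 - 2*O)
f = -9/2 (f = -(4*(4 - 1*(-2)) + (-5 - 2*5))/2 = -(4*(4 + 2) + (-5 - 10))/2 = -(4*6 - 15)/2 = -(24 - 15)/2 = -1/2*9 = -9/2 ≈ -4.5000)
Q(M) = 4
x(J, a) = 4 + J (x(J, a) = J + 4 = 4 + J)
-155 - 59*x(10, 6) = -155 - 59*(4 + 10) = -155 - 59*14 = -155 - 826 = -981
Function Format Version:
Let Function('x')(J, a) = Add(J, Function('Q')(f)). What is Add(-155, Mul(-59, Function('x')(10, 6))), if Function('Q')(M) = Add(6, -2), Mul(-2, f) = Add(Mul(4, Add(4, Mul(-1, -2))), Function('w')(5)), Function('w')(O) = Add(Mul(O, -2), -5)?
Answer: -981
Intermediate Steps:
Function('w')(O) = Add(-5, Mul(-2, O)) (Function('w')(O) = Add(Mul(-2, O), -5) = Add(-5, Mul(-2, O)))
f = Rational(-9, 2) (f = Mul(Rational(-1, 2), Add(Mul(4, Add(4, Mul(-1, -2))), Add(-5, Mul(-2, 5)))) = Mul(Rational(-1, 2), Add(Mul(4, Add(4, 2)), Add(-5, -10))) = Mul(Rational(-1, 2), Add(Mul(4, 6), -15)) = Mul(Rational(-1, 2), Add(24, -15)) = Mul(Rational(-1, 2), 9) = Rational(-9, 2) ≈ -4.5000)
Function('Q')(M) = 4
Function('x')(J, a) = Add(4, J) (Function('x')(J, a) = Add(J, 4) = Add(4, J))
Add(-155, Mul(-59, Function('x')(10, 6))) = Add(-155, Mul(-59, Add(4, 10))) = Add(-155, Mul(-59, 14)) = Add(-155, -826) = -981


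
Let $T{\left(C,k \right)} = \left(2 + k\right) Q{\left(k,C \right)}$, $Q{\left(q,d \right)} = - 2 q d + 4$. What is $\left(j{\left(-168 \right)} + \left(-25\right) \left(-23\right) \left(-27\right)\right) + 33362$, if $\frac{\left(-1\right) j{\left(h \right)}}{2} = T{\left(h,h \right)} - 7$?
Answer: $-18721557$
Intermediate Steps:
$Q{\left(q,d \right)} = 4 - 2 d q$ ($Q{\left(q,d \right)} = - 2 d q + 4 = 4 - 2 d q$)
$T{\left(C,k \right)} = \left(2 + k\right) \left(4 - 2 C k\right)$
$j{\left(h \right)} = 14 + 4 \left(-2 + h^{2}\right) \left(2 + h\right)$ ($j{\left(h \right)} = - 2 \left(- 2 \left(-2 + h h\right) \left(2 + h\right) - 7\right) = - 2 \left(- 2 \left(-2 + h^{2}\right) \left(2 + h\right) - 7\right) = - 2 \left(-7 - 2 \left(-2 + h^{2}\right) \left(2 + h\right)\right) = 14 + 4 \left(-2 + h^{2}\right) \left(2 + h\right)$)
$\left(j{\left(-168 \right)} + \left(-25\right) \left(-23\right) \left(-27\right)\right) + 33362 = \left(\left(14 + 4 \left(-2 + \left(-168\right)^{2}\right) \left(2 - 168\right)\right) + \left(-25\right) \left(-23\right) \left(-27\right)\right) + 33362 = \left(\left(14 + 4 \left(-2 + 28224\right) \left(-166\right)\right) + 575 \left(-27\right)\right) + 33362 = \left(\left(14 + 4 \cdot 28222 \left(-166\right)\right) - 15525\right) + 33362 = \left(\left(14 - 18739408\right) - 15525\right) + 33362 = \left(-18739394 - 15525\right) + 33362 = -18754919 + 33362 = -18721557$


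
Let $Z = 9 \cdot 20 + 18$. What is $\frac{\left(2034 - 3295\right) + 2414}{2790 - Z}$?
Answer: $\frac{1153}{2592} \approx 0.44483$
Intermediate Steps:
$Z = 198$ ($Z = 180 + 18 = 198$)
$\frac{\left(2034 - 3295\right) + 2414}{2790 - Z} = \frac{\left(2034 - 3295\right) + 2414}{2790 - 198} = \frac{-1261 + 2414}{2790 - 198} = \frac{1153}{2592}$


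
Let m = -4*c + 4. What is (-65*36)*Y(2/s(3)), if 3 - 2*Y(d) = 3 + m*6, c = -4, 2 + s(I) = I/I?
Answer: 140400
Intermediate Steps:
s(I) = -1 (s(I) = -2 + I/I = -2 + 1 = -1)
m = 20 (m = -4*(-4) + 4 = 16 + 4 = 20)
Y(d) = -60 (Y(d) = 3/2 - (3 + 20*6)/2 = 3/2 - (3 + 120)/2 = 3/2 - ½*123 = 3/2 - 123/2 = -60)
(-65*36)*Y(2/s(3)) = -65*36*(-60) = -2340*(-60) = 140400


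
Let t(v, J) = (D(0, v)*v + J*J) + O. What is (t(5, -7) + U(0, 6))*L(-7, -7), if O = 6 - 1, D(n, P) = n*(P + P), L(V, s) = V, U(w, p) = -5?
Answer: -343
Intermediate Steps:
D(n, P) = 2*P*n (D(n, P) = n*(2*P) = 2*P*n)
O = 5
t(v, J) = 5 + J² (t(v, J) = ((2*v*0)*v + J*J) + 5 = (0*v + J²) + 5 = (0 + J²) + 5 = J² + 5 = 5 + J²)
(t(5, -7) + U(0, 6))*L(-7, -7) = ((5 + (-7)²) - 5)*(-7) = ((5 + 49) - 5)*(-7) = (54 - 5)*(-7) = 49*(-7) = -343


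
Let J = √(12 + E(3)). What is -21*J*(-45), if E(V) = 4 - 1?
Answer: 945*√15 ≈ 3660.0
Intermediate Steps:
E(V) = 3
J = √15 (J = √(12 + 3) = √15 ≈ 3.8730)
-21*J*(-45) = -21*√15*(-45) = 945*√15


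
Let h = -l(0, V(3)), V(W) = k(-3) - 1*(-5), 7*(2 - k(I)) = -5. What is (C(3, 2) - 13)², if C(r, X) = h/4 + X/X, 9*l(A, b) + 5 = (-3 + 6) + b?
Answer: 586756/3969 ≈ 147.83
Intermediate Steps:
k(I) = 19/7 (k(I) = 2 - ⅐*(-5) = 2 + 5/7 = 19/7)
V(W) = 54/7 (V(W) = 19/7 - 1*(-5) = 19/7 + 5 = 54/7)
l(A, b) = -2/9 + b/9 (l(A, b) = -5/9 + ((-3 + 6) + b)/9 = -5/9 + (3 + b)/9 = -5/9 + (⅓ + b/9) = -2/9 + b/9)
h = -40/63 (h = -(-2/9 + (⅑)*(54/7)) = -(-2/9 + 6/7) = -1*40/63 = -40/63 ≈ -0.63492)
C(r, X) = 53/63 (C(r, X) = -40/63/4 + X/X = -40/63*¼ + 1 = -10/63 + 1 = 53/63)
(C(3, 2) - 13)² = (53/63 - 13)² = (-766/63)² = 586756/3969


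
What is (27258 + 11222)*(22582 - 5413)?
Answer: 660663120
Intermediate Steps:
(27258 + 11222)*(22582 - 5413) = 38480*17169 = 660663120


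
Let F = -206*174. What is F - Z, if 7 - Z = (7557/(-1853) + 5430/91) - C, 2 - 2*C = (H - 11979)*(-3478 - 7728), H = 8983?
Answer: 2824568730631/168623 ≈ 1.6751e+7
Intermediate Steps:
C = -16786587 (C = 1 - (8983 - 11979)*(-3478 - 7728)/2 = 1 - (-1498)*(-11206) = 1 - ½*33573176 = 1 - 16786588 = -16786587)
F = -35844
Z = -2830612853443/168623 (Z = 7 - ((7557/(-1853) + 5430/91) - 1*(-16786587)) = 7 - ((7557*(-1/1853) + 5430*(1/91)) + 16786587) = 7 - ((-7557/1853 + 5430/91) + 16786587) = 7 - (9374103/168623 + 16786587) = 7 - 1*2830614033804/168623 = 7 - 2830614033804/168623 = -2830612853443/168623 ≈ -1.6787e+7)
F - Z = -35844 - 1*(-2830612853443/168623) = -35844 + 2830612853443/168623 = 2824568730631/168623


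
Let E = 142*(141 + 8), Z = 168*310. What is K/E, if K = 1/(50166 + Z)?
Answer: 1/2163320868 ≈ 4.6225e-10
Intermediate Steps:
Z = 52080
E = 21158 (E = 142*149 = 21158)
K = 1/102246 (K = 1/(50166 + 52080) = 1/102246 ≈ 9.7803e-6)
K/E = (1/102246)/21158 = (1/102246)*(1/21158) = 1/2163320868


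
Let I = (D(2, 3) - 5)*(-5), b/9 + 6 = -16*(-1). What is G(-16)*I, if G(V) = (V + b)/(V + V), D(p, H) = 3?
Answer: -185/8 ≈ -23.125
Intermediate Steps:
b = 90 (b = -54 + 9*(-16*(-1)) = -54 + 9*16 = -54 + 144 = 90)
G(V) = (90 + V)/(2*V) (G(V) = (V + 90)/(V + V) = (90 + V)/((2*V)) = (90 + V)*(1/(2*V)) = (90 + V)/(2*V))
I = 10 (I = (3 - 5)*(-5) = -2*(-5) = 10)
G(-16)*I = ((1/2)*(90 - 16)/(-16))*10 = ((1/2)*(-1/16)*74)*10 = -37/16*10 = -185/8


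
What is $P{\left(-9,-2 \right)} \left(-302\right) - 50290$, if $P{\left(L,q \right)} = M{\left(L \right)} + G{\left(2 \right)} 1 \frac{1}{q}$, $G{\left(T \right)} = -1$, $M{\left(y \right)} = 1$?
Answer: $-50743$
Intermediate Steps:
$P{\left(L,q \right)} = 1 - \frac{1}{q}$ ($P{\left(L,q \right)} = 1 - 1 \frac{1}{q} = 1 - \frac{1}{q}$)
$P{\left(-9,-2 \right)} \left(-302\right) - 50290 = \frac{-1 - 2}{-2} \left(-302\right) - 50290 = \left(- \frac{1}{2}\right) \left(-3\right) \left(-302\right) - 50290 = \frac{3}{2} \left(-302\right) - 50290 = -453 - 50290 = -50743$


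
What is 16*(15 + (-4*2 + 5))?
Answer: 192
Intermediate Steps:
16*(15 + (-4*2 + 5)) = 16*(15 + (-8 + 5)) = 16*(15 - 3) = 16*12 = 192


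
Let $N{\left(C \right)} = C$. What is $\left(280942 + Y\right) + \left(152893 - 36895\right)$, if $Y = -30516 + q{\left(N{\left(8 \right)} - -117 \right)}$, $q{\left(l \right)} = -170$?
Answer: $366254$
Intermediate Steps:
$Y = -30686$ ($Y = -30516 - 170 = -30686$)
$\left(280942 + Y\right) + \left(152893 - 36895\right) = \left(280942 - 30686\right) + \left(152893 - 36895\right) = 250256 + \left(152893 - 36895\right) = 250256 + 115998 = 366254$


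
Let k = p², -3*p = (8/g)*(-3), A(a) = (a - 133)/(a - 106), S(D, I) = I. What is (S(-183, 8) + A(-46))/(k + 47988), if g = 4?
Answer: 1395/7294784 ≈ 0.00019123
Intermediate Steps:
A(a) = (-133 + a)/(-106 + a)
p = 2 (p = -8/4*(-3)/3 = -8*(¼)*(-3)/3 = -2*(-3)/3 = -⅓*(-6) = 2)
k = 4 (k = 2² = 4)
(S(-183, 8) + A(-46))/(k + 47988) = (8 + (-133 - 46)/(-106 - 46))/(4 + 47988) = (8 - 179/(-152))/47992 = (8 - 1/152*(-179))*(1/47992) = (8 + 179/152)*(1/47992) = (1395/152)*(1/47992) = 1395/7294784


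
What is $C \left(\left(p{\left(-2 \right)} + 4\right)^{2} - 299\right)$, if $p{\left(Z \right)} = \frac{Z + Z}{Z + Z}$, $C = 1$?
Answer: $-274$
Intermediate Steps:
$p{\left(Z \right)} = 1$ ($p{\left(Z \right)} = \frac{2 Z}{2 Z} = 2 Z \frac{1}{2 Z} = 1$)
$C \left(\left(p{\left(-2 \right)} + 4\right)^{2} - 299\right) = 1 \left(\left(1 + 4\right)^{2} - 299\right) = 1 \left(5^{2} - 299\right) = 1 \left(25 - 299\right) = 1 \left(-274\right) = -274$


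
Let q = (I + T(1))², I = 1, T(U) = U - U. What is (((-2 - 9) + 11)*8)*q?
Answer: 0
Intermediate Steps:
T(U) = 0
q = 1 (q = (1 + 0)² = 1² = 1)
(((-2 - 9) + 11)*8)*q = (((-2 - 9) + 11)*8)*1 = ((-11 + 11)*8)*1 = (0*8)*1 = 0*1 = 0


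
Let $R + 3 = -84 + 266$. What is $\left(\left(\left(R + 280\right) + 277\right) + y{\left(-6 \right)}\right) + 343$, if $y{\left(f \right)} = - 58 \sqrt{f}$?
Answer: $1079 - 58 i \sqrt{6} \approx 1079.0 - 142.07 i$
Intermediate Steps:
$R = 179$ ($R = -3 + \left(-84 + 266\right) = -3 + 182 = 179$)
$\left(\left(\left(R + 280\right) + 277\right) + y{\left(-6 \right)}\right) + 343 = \left(\left(\left(179 + 280\right) + 277\right) - 58 \sqrt{-6}\right) + 343 = \left(\left(459 + 277\right) - 58 i \sqrt{6}\right) + 343 = \left(736 - 58 i \sqrt{6}\right) + 343 = 1079 - 58 i \sqrt{6}$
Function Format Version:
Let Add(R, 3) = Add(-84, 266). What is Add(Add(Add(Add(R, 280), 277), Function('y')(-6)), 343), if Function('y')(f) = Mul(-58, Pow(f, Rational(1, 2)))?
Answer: Add(1079, Mul(-58, I, Pow(6, Rational(1, 2)))) ≈ Add(1079.0, Mul(-142.07, I))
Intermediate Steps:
R = 179 (R = Add(-3, Add(-84, 266)) = Add(-3, 182) = 179)
Add(Add(Add(Add(R, 280), 277), Function('y')(-6)), 343) = Add(Add(Add(Add(179, 280), 277), Mul(-58, Pow(-6, Rational(1, 2)))), 343) = Add(Add(Add(459, 277), Mul(-58, Mul(I, Pow(6, Rational(1, 2))))), 343) = Add(Add(736, Mul(-58, I, Pow(6, Rational(1, 2)))), 343) = Add(1079, Mul(-58, I, Pow(6, Rational(1, 2))))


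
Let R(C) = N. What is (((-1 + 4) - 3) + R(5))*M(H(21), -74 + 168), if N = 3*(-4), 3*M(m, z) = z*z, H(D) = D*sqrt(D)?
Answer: -35344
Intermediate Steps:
H(D) = D**(3/2)
M(m, z) = z**2/3 (M(m, z) = (z*z)/3 = z**2/3)
N = -12
R(C) = -12
(((-1 + 4) - 3) + R(5))*M(H(21), -74 + 168) = (((-1 + 4) - 3) - 12)*((-74 + 168)**2/3) = ((3 - 3) - 12)*((1/3)*94**2) = (0 - 12)*((1/3)*8836) = -12*8836/3 = -35344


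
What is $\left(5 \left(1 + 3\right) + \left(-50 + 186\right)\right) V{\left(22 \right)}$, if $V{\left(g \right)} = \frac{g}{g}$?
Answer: $156$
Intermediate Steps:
$V{\left(g \right)} = 1$
$\left(5 \left(1 + 3\right) + \left(-50 + 186\right)\right) V{\left(22 \right)} = \left(5 \left(1 + 3\right) + \left(-50 + 186\right)\right) 1 = \left(5 \cdot 4 + 136\right) 1 = \left(20 + 136\right) 1 = 156 \cdot 1 = 156$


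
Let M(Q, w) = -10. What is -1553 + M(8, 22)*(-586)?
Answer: 4307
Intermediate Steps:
-1553 + M(8, 22)*(-586) = -1553 - 10*(-586) = -1553 + 5860 = 4307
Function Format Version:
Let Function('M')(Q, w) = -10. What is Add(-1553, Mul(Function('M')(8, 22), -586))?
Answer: 4307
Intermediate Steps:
Add(-1553, Mul(Function('M')(8, 22), -586)) = Add(-1553, Mul(-10, -586)) = Add(-1553, 5860) = 4307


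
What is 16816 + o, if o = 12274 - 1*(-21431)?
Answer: 50521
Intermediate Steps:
o = 33705 (o = 12274 + 21431 = 33705)
16816 + o = 16816 + 33705 = 50521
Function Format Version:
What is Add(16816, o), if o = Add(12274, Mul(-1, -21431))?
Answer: 50521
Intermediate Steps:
o = 33705 (o = Add(12274, 21431) = 33705)
Add(16816, o) = Add(16816, 33705) = 50521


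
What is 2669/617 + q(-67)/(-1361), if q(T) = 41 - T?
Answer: 3565873/839737 ≈ 4.2464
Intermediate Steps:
2669/617 + q(-67)/(-1361) = 2669/617 + (41 - 1*(-67))/(-1361) = 2669*(1/617) + (41 + 67)*(-1/1361) = 2669/617 + 108*(-1/1361) = 2669/617 - 108/1361 = 3565873/839737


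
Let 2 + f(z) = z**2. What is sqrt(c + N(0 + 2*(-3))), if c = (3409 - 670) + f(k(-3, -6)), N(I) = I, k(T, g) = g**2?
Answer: sqrt(4027) ≈ 63.459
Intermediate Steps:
f(z) = -2 + z**2
c = 4033 (c = (3409 - 670) + (-2 + ((-6)**2)**2) = 2739 + (-2 + 36**2) = 2739 + (-2 + 1296) = 2739 + 1294 = 4033)
sqrt(c + N(0 + 2*(-3))) = sqrt(4033 + (0 + 2*(-3))) = sqrt(4033 + (0 - 6)) = sqrt(4033 - 6) = sqrt(4027)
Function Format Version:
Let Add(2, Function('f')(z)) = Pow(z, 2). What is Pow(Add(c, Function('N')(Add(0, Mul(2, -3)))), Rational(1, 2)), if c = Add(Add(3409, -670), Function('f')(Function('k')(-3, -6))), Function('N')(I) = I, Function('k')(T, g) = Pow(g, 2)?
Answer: Pow(4027, Rational(1, 2)) ≈ 63.459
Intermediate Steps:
Function('f')(z) = Add(-2, Pow(z, 2))
c = 4033 (c = Add(Add(3409, -670), Add(-2, Pow(Pow(-6, 2), 2))) = Add(2739, Add(-2, Pow(36, 2))) = Add(2739, Add(-2, 1296)) = Add(2739, 1294) = 4033)
Pow(Add(c, Function('N')(Add(0, Mul(2, -3)))), Rational(1, 2)) = Pow(Add(4033, Add(0, Mul(2, -3))), Rational(1, 2)) = Pow(Add(4033, Add(0, -6)), Rational(1, 2)) = Pow(Add(4033, -6), Rational(1, 2)) = Pow(4027, Rational(1, 2))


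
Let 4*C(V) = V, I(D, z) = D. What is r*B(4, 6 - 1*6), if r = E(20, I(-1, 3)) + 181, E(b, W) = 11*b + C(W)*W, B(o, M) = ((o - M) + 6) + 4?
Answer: 11235/2 ≈ 5617.5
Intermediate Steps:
B(o, M) = 10 + o - M (B(o, M) = (6 + o - M) + 4 = 10 + o - M)
C(V) = V/4
E(b, W) = 11*b + W²/4 (E(b, W) = 11*b + (W/4)*W = 11*b + W²/4)
r = 1605/4 (r = (11*20 + (¼)*(-1)²) + 181 = (220 + (¼)*1) + 181 = (220 + ¼) + 181 = 881/4 + 181 = 1605/4 ≈ 401.25)
r*B(4, 6 - 1*6) = 1605*(10 + 4 - (6 - 1*6))/4 = 1605*(10 + 4 - (6 - 6))/4 = 1605*(10 + 4 - 1*0)/4 = 1605*(10 + 4 + 0)/4 = (1605/4)*14 = 11235/2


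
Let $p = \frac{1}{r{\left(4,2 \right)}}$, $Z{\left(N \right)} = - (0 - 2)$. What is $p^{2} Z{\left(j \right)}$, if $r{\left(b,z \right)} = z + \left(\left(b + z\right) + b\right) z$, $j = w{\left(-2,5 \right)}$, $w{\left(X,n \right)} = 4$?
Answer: $\frac{1}{242} \approx 0.0041322$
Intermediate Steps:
$j = 4$
$r{\left(b,z \right)} = z + z \left(z + 2 b\right)$ ($r{\left(b,z \right)} = z + \left(z + 2 b\right) z = z + z \left(z + 2 b\right)$)
$Z{\left(N \right)} = 2$ ($Z{\left(N \right)} = \left(-1\right) \left(-2\right) = 2$)
$p = \frac{1}{22}$ ($p = \frac{1}{2 \left(1 + 2 + 2 \cdot 4\right)} = \frac{1}{2 \left(1 + 2 + 8\right)} = \frac{1}{2 \cdot 11} = \frac{1}{22} \approx 0.045455$)
$p^{2} Z{\left(j \right)} = \left(\frac{1}{22}\right)^{2} \cdot 2 = \frac{1}{484} \cdot 2 = \frac{1}{242}$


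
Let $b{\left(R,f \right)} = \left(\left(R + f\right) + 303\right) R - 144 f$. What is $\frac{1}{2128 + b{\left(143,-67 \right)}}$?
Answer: $\frac{1}{65973} \approx 1.5158 \cdot 10^{-5}$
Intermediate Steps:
$b{\left(R,f \right)} = - 144 f + R \left(303 + R + f\right)$ ($b{\left(R,f \right)} = \left(303 + R + f\right) R - 144 f = R \left(303 + R + f\right) - 144 f = - 144 f + R \left(303 + R + f\right)$)
$\frac{1}{2128 + b{\left(143,-67 \right)}} = \frac{1}{2128 + \left(143^{2} - -9648 + 303 \cdot 143 + 143 \left(-67\right)\right)} = \frac{1}{2128 + \left(20449 + 9648 + 43329 - 9581\right)} = \frac{1}{2128 + 63845} = \frac{1}{65973}$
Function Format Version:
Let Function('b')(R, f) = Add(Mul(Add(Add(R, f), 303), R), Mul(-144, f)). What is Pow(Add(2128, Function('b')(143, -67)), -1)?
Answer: Rational(1, 65973) ≈ 1.5158e-5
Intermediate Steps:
Function('b')(R, f) = Add(Mul(-144, f), Mul(R, Add(303, R, f))) (Function('b')(R, f) = Add(Mul(Add(303, R, f), R), Mul(-144, f)) = Add(Mul(R, Add(303, R, f)), Mul(-144, f)) = Add(Mul(-144, f), Mul(R, Add(303, R, f))))
Pow(Add(2128, Function('b')(143, -67)), -1) = Pow(Add(2128, Add(Pow(143, 2), Mul(-144, -67), Mul(303, 143), Mul(143, -67))), -1) = Pow(Add(2128, Add(20449, 9648, 43329, -9581)), -1) = Pow(Add(2128, 63845), -1) = Pow(65973, -1) = Rational(1, 65973)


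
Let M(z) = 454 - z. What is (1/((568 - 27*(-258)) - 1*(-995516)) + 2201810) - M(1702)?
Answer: 2209777326901/1003050 ≈ 2.2031e+6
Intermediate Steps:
(1/((568 - 27*(-258)) - 1*(-995516)) + 2201810) - M(1702) = (1/((568 - 27*(-258)) - 1*(-995516)) + 2201810) - (454 - 1*1702) = (1/((568 + 6966) + 995516) + 2201810) - (454 - 1702) = (1/(7534 + 995516) + 2201810) - 1*(-1248) = (1/1003050 + 2201810) + 1248 = 2208525520501/1003050 + 1248 = 2209777326901/1003050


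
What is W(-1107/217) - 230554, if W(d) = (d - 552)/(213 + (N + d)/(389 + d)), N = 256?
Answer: -890479059735460/3862301191 ≈ -2.3056e+5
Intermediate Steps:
W(d) = (-552 + d)/(213 + (256 + d)/(389 + d)) (W(d) = (d - 552)/(213 + (256 + d)/(389 + d)) = (-552 + d)/(213 + (256 + d)/(389 + d)))
W(-1107/217) - 230554 = (-214728 + (-1107/217)² - (-180441)/217)/(83113 + 214*(-1107/217)) - 230554 = (-214728 + (-1107*1/217)² - (-180441)/217)/(83113 + 214*(-1107*1/217)) - 230554 = (-214728 + (-1107/217)² - 163*(-1107/217))/(83113 + 214*(-1107/217)) - 230554 = (-214728 + 1225449/47089 + 180441/217)/(83113 - 236898/217) - 230554 = -10070945646/47089/(17798623/217) - 230554 = (217/17798623)*(-10070945646/47089) - 230554 = -10070945646/3862301191 - 230554 = -890479059735460/3862301191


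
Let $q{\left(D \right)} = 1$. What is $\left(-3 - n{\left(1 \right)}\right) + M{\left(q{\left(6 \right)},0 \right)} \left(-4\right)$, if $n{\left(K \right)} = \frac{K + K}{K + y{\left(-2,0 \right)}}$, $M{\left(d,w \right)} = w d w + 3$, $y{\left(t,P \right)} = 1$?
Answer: $-16$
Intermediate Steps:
$M{\left(d,w \right)} = 3 + d w^{2}$ ($M{\left(d,w \right)} = d w w + 3 = d w^{2} + 3 = 3 + d w^{2}$)
$n{\left(K \right)} = \frac{2 K}{1 + K}$ ($n{\left(K \right)} = \frac{K + K}{K + 1} = \frac{2 K}{1 + K}$)
$\left(-3 - n{\left(1 \right)}\right) + M{\left(q{\left(6 \right)},0 \right)} \left(-4\right) = \left(-3 - 2 \cdot 1 \frac{1}{1 + 1}\right) + \left(3 + 1 \cdot 0^{2}\right) \left(-4\right) = \left(-3 - 2 \cdot 1 \cdot \frac{1}{2}\right) + \left(3 + 1 \cdot 0\right) \left(-4\right) = \left(-3 - 2 \cdot 1 \cdot \frac{1}{2}\right) + \left(3 + 0\right) \left(-4\right) = \left(-3 - 1\right) + 3 \left(-4\right) = \left(-3 - 1\right) - 12 = -4 - 12 = -16$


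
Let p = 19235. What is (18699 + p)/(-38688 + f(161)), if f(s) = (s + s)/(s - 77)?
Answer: -227604/232105 ≈ -0.98061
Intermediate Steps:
f(s) = 2*s/(-77 + s) (f(s) = (2*s)/(-77 + s) = 2*s/(-77 + s))
(18699 + p)/(-38688 + f(161)) = (18699 + 19235)/(-38688 + 2*161/(-77 + 161)) = 37934/(-38688 + 2*161/84) = 37934/(-38688 + 2*161*(1/84)) = 37934/(-38688 + 23/6) = 37934/(-232105/6) = 37934*(-6/232105) = -227604/232105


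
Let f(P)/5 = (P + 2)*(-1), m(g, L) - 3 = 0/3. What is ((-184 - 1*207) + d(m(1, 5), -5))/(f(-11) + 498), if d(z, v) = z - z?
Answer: -391/543 ≈ -0.72007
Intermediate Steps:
m(g, L) = 3 (m(g, L) = 3 + 0/3 = 3 + 0*(1/3) = 3 + 0 = 3)
f(P) = -10 - 5*P (f(P) = 5*((P + 2)*(-1)) = 5*((2 + P)*(-1)) = 5*(-2 - P) = -10 - 5*P)
d(z, v) = 0
((-184 - 1*207) + d(m(1, 5), -5))/(f(-11) + 498) = ((-184 - 1*207) + 0)/((-10 - 5*(-11)) + 498) = ((-184 - 207) + 0)/((-10 + 55) + 498) = (-391 + 0)/(45 + 498) = -391/543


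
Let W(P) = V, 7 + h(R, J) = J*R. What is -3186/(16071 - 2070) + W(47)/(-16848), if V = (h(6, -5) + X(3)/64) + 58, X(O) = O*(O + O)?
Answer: -14762581/64516608 ≈ -0.22882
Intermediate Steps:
h(R, J) = -7 + J*R
X(O) = 2*O² (X(O) = O*(2*O) = 2*O²)
V = 681/32 (V = ((-7 - 5*6) + (2*3²)/64) + 58 = ((-7 - 30) + (2*9)*(1/64)) + 58 = (-37 + 18*(1/64)) + 58 = (-37 + 9/32) + 58 = -1175/32 + 58 = 681/32 ≈ 21.281)
W(P) = 681/32
-3186/(16071 - 2070) + W(47)/(-16848) = -3186/(16071 - 2070) + (681/32)/(-16848) = -3186/14001 + (681/32)*(-1/16848) = -3186*1/14001 - 227/179712 = -1062/4667 - 227/179712 = -14762581/64516608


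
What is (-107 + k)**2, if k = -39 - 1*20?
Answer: 27556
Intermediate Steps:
k = -59 (k = -39 - 20 = -59)
(-107 + k)**2 = (-107 - 59)**2 = (-166)**2 = 27556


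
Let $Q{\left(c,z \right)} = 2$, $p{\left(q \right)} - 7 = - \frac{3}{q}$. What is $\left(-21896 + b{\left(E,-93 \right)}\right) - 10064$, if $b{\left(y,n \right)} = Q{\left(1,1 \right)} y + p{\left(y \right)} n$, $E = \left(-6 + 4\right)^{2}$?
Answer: $- \frac{130133}{4} \approx -32533.0$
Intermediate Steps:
$E = 4$ ($E = \left(-2\right)^{2} = 4$)
$p{\left(q \right)} = 7 - \frac{3}{q}$
$b{\left(y,n \right)} = 2 y + n \left(7 - \frac{3}{y}\right)$ ($b{\left(y,n \right)} = 2 y + \left(7 - \frac{3}{y}\right) n = 2 y + n \left(7 - \frac{3}{y}\right)$)
$\left(-21896 + b{\left(E,-93 \right)}\right) - 10064 = \left(-21896 + \left(2 \cdot 4 + 7 \left(-93\right) - - \frac{279}{4}\right)\right) - 10064 = \left(-21896 - \left(643 - \frac{279}{4}\right)\right) - 10064 = \left(-21896 + \left(8 - 651 + \frac{279}{4}\right)\right) - 10064 = \left(-21896 - \frac{2293}{4}\right) - 10064 = - \frac{89877}{4} - 10064 = - \frac{130133}{4}$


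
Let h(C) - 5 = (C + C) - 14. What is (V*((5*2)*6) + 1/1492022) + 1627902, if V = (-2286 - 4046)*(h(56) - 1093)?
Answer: 563609373855445/1492022 ≈ 3.7775e+8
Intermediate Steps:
h(C) = -9 + 2*C (h(C) = 5 + ((C + C) - 14) = 5 + (2*C - 14) = 5 + (-14 + 2*C) = -9 + 2*C)
V = 6268680 (V = (-2286 - 4046)*((-9 + 2*56) - 1093) = -6332*((-9 + 112) - 1093) = -6332*(103 - 1093) = -6332*(-990) = 6268680)
(V*((5*2)*6) + 1/1492022) + 1627902 = (6268680*((5*2)*6) + 1/1492022) + 1627902 = (6268680*(10*6) + 1/1492022) + 1627902 = (6268680*60 + 1/1492022) + 1627902 = (376120800 + 1/1492022) + 1627902 = 561180508257601/1492022 + 1627902 = 563609373855445/1492022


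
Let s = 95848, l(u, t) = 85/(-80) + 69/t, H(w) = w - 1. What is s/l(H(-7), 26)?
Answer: 19936384/331 ≈ 60231.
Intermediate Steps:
H(w) = -1 + w
l(u, t) = -17/16 + 69/t (l(u, t) = 85*(-1/80) + 69/t = -17/16 + 69/t)
s/l(H(-7), 26) = 95848/(-17/16 + 69/26) = 95848/(331/208) = 95848*(208/331) = 19936384/331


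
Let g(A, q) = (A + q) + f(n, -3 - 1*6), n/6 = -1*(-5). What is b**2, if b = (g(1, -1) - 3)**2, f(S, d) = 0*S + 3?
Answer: 0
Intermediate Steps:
n = 30 (n = 6*(-1*(-5)) = 6*5 = 30)
f(S, d) = 3 (f(S, d) = 0 + 3 = 3)
g(A, q) = 3 + A + q (g(A, q) = (A + q) + 3 = 3 + A + q)
b = 0 (b = ((3 + 1 - 1) - 3)**2 = (3 - 3)**2 = 0**2 = 0)
b**2 = 0**2 = 0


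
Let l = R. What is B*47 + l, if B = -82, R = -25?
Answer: -3879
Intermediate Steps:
l = -25
B*47 + l = -82*47 - 25 = -3854 - 25 = -3879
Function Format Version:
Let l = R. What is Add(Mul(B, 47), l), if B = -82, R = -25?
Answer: -3879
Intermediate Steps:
l = -25
Add(Mul(B, 47), l) = Add(Mul(-82, 47), -25) = Add(-3854, -25) = -3879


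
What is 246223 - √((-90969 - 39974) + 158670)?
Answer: 246223 - √27727 ≈ 2.4606e+5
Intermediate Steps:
246223 - √((-90969 - 39974) + 158670) = 246223 - √(-130943 + 158670) = 246223 - √27727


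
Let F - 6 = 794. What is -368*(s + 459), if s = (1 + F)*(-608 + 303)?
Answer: 89735328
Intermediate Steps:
F = 800 (F = 6 + 794 = 800)
s = -244305 (s = (1 + 800)*(-608 + 303) = 801*(-305) = -244305)
-368*(s + 459) = -368*(-244305 + 459) = -368*(-243846) = 89735328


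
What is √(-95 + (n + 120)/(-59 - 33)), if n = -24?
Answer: 47*I*√23/23 ≈ 9.8002*I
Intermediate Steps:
√(-95 + (n + 120)/(-59 - 33)) = √(-95 + (-24 + 120)/(-59 - 33)) = √(-95 + 96/(-92)) = √(-95 + 96*(-1/92)) = √(-95 - 24/23) = √(-2209/23) = 47*I*√23/23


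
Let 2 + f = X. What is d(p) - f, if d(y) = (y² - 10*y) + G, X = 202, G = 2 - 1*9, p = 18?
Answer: -63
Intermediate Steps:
G = -7 (G = 2 - 9 = -7)
d(y) = -7 + y² - 10*y (d(y) = (y² - 10*y) - 7 = -7 + y² - 10*y)
f = 200 (f = -2 + 202 = 200)
d(p) - f = (-7 + 18² - 10*18) - 1*200 = (-7 + 324 - 180) - 200 = 137 - 200 = -63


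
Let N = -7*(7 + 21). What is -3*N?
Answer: 588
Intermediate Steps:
N = -196 (N = -7*28 = -196)
-3*N = -3*(-196) = 588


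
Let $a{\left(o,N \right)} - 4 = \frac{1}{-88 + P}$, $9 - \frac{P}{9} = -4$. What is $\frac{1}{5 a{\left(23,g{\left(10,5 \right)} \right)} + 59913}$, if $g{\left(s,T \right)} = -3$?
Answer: $\frac{29}{1738062} \approx 1.6685 \cdot 10^{-5}$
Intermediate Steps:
$P = 117$ ($P = 81 - -36 = 81 + 36 = 117$)
$a{\left(o,N \right)} = \frac{117}{29}$ ($a{\left(o,N \right)} = 4 + \frac{1}{-88 + 117} = 4 + \frac{1}{29} = \frac{117}{29}$)
$\frac{1}{5 a{\left(23,g{\left(10,5 \right)} \right)} + 59913} = \frac{1}{5 \cdot \frac{117}{29} + 59913} = \frac{1}{\frac{585}{29} + 59913} = \frac{1}{\frac{1738062}{29}} = \frac{29}{1738062}$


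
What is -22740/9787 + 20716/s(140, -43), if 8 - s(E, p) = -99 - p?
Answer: 50323033/156592 ≈ 321.36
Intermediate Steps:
s(E, p) = 107 + p (s(E, p) = 8 - (-99 - p) = 8 + (99 + p) = 107 + p)
-22740/9787 + 20716/s(140, -43) = -22740/9787 + 20716/(107 - 43) = -22740*1/9787 + 20716/64 = -22740/9787 + 20716*(1/64) = -22740/9787 + 5179/16 = 50323033/156592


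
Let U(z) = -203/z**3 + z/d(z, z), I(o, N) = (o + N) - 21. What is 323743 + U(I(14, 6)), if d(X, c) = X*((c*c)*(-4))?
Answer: 1295783/4 ≈ 3.2395e+5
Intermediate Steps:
d(X, c) = -4*X*c**2 (d(X, c) = X*(c**2*(-4)) = X*(-4*c**2) = -4*X*c**2)
I(o, N) = -21 + N + o (I(o, N) = (N + o) - 21 = -21 + N + o)
U(z) = -203/z**3 - 1/(4*z**2) (U(z) = -203/z**3 + z/((-4*z*z**2)) = -203/z**3 + z/((-4*z**3)) = -203/z**3 + z*(-1/(4*z**3)) = -203/z**3 - 1/(4*z**2))
323743 + U(I(14, 6)) = 323743 + (-812 - (-21 + 6 + 14))/(4*(-21 + 6 + 14)**3) = 323743 + (1/4)*(-812 - 1*(-1))/(-1)**3 = 323743 + (1/4)*(-1)*(-812 + 1) = 323743 + (1/4)*(-1)*(-811) = 323743 + 811/4 = 1295783/4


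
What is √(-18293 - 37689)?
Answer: I*√55982 ≈ 236.61*I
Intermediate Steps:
√(-18293 - 37689) = √(-55982) = I*√55982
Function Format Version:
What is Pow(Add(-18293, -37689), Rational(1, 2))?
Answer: Mul(I, Pow(55982, Rational(1, 2))) ≈ Mul(236.61, I)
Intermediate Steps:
Pow(Add(-18293, -37689), Rational(1, 2)) = Pow(-55982, Rational(1, 2)) = Mul(I, Pow(55982, Rational(1, 2)))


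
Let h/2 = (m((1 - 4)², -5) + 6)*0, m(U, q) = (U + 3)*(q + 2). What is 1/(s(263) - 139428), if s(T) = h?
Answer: -1/139428 ≈ -7.1722e-6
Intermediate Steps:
m(U, q) = (2 + q)*(3 + U) (m(U, q) = (3 + U)*(2 + q) = (2 + q)*(3 + U))
h = 0 (h = 2*(((6 + 2*(1 - 4)² + 3*(-5) + (1 - 4)²*(-5)) + 6)*0) = 2*(((6 + 2*(-3)² - 15 + (-3)²*(-5)) + 6)*0) = 2*(((6 + 2*9 - 15 + 9*(-5)) + 6)*0) = 2*(((6 + 18 - 15 - 45) + 6)*0) = 2*((-36 + 6)*0) = 2*(-30*0) = 2*0 = 0)
s(T) = 0
1/(s(263) - 139428) = 1/(0 - 139428) = 1/(-139428) = -1/139428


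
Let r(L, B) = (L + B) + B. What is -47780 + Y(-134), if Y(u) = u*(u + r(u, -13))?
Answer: -8384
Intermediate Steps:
r(L, B) = L + 2*B (r(L, B) = (B + L) + B = L + 2*B)
Y(u) = u*(-26 + 2*u) (Y(u) = u*(u + (u + 2*(-13))) = u*(u + (u - 26)) = u*(u + (-26 + u)) = u*(-26 + 2*u))
-47780 + Y(-134) = -47780 + 2*(-134)*(-13 - 134) = -47780 + 2*(-134)*(-147) = -47780 + 39396 = -8384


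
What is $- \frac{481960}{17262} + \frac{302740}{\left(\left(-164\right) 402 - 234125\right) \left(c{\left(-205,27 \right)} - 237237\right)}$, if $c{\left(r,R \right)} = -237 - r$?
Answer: $- \frac{17156152858482920}{614469158743167} \approx -27.92$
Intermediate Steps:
$- \frac{481960}{17262} + \frac{302740}{\left(\left(-164\right) 402 - 234125\right) \left(c{\left(-205,27 \right)} - 237237\right)} = - \frac{481960}{17262} + \frac{302740}{\left(\left(-164\right) 402 - 234125\right) \left(\left(-237 - -205\right) - 237237\right)} = \left(-481960\right) \frac{1}{17262} + \frac{302740}{\left(-65928 - 234125\right) \left(\left(-237 + 205\right) - 237237\right)} = - \frac{240980}{8631} + \frac{302740}{\left(-300053\right) \left(-32 - 237237\right)} = - \frac{240980}{8631} + \frac{302740}{\left(-300053\right) \left(-237269\right)} = - \frac{240980}{8631} + \frac{302740}{71193275257} = - \frac{17156152858482920}{614469158743167}$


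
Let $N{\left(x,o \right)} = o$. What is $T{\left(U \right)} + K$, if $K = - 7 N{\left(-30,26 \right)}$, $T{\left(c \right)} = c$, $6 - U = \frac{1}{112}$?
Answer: $- \frac{19713}{112} \approx -176.01$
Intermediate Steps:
$U = \frac{671}{112}$ ($U = 6 - \frac{1}{112} = \frac{671}{112} \approx 5.9911$)
$K = -182$ ($K = \left(-7\right) 26 = -182$)
$T{\left(U \right)} + K = \frac{671}{112} - 182 = - \frac{19713}{112}$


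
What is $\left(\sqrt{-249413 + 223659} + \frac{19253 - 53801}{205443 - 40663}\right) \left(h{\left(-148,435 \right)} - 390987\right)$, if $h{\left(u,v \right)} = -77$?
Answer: $\frac{3377619768}{41195} - 391064 i \sqrt{25754} \approx 81991.0 - 6.2758 \cdot 10^{7} i$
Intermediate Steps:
$\left(\sqrt{-249413 + 223659} + \frac{19253 - 53801}{205443 - 40663}\right) \left(h{\left(-148,435 \right)} - 390987\right) = \left(\sqrt{-249413 + 223659} + \frac{19253 - 53801}{205443 - 40663}\right) \left(-77 - 390987\right) = \left(\sqrt{-25754} + \frac{19253 - 53801}{164780}\right) \left(-391064\right) = \left(i \sqrt{25754} - \frac{8637}{41195}\right) \left(-391064\right) = \left(- \frac{8637}{41195} + i \sqrt{25754}\right) \left(-391064\right) = \frac{3377619768}{41195} - 391064 i \sqrt{25754}$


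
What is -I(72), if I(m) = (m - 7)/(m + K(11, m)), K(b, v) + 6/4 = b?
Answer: -130/163 ≈ -0.79755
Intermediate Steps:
K(b, v) = -3/2 + b
I(m) = (-7 + m)/(19/2 + m) (I(m) = (m - 7)/(m + (-3/2 + 11)) = (-7 + m)/(m + 19/2) = (-7 + m)/(19/2 + m))
-I(72) = -2*(-7 + 72)/(19 + 2*72) = -2*65/(19 + 144) = -2*65/163 = -1*130/163 = -130/163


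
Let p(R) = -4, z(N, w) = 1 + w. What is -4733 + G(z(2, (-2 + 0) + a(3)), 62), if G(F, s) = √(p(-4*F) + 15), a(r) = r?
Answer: -4733 + √11 ≈ -4729.7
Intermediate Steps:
G(F, s) = √11 (G(F, s) = √(-4 + 15) = √11)
-4733 + G(z(2, (-2 + 0) + a(3)), 62) = -4733 + √11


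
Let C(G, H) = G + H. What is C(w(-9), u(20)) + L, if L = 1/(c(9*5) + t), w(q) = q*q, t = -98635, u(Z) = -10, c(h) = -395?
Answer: 7031129/99030 ≈ 71.000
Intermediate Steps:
w(q) = q**2
L = -1/99030 (L = 1/(-395 - 98635) = 1/(-99030) = -1/99030 ≈ -1.0098e-5)
C(w(-9), u(20)) + L = ((-9)**2 - 10) - 1/99030 = (81 - 10) - 1/99030 = 71 - 1/99030 = 7031129/99030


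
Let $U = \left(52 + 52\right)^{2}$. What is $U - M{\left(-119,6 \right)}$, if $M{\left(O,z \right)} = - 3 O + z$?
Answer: $10453$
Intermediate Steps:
$M{\left(O,z \right)} = z - 3 O$
$U = 10816$ ($U = 104^{2} = 10816$)
$U - M{\left(-119,6 \right)} = 10816 - \left(6 - -357\right) = 10816 - \left(6 + 357\right) = 10816 - 363 = 10453$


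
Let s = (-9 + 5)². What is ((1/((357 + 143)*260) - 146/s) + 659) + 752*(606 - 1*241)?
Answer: 35766883751/130000 ≈ 2.7513e+5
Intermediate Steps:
s = 16 (s = (-4)² = 16)
((1/((357 + 143)*260) - 146/s) + 659) + 752*(606 - 1*241) = ((1/((357 + 143)*260) - 146/16) + 659) + 752*(606 - 1*241) = (((1/260)/500 - 146*1/16) + 659) + 752*(606 - 241) = (((1/500)*(1/260) - 73/8) + 659) + 752*365 = ((1/130000 - 73/8) + 659) + 274480 = (-1186249/130000 + 659) + 274480 = 84483751/130000 + 274480 = 35766883751/130000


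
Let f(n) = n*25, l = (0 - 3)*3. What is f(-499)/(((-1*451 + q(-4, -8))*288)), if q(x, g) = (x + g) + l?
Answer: 12475/135936 ≈ 0.091771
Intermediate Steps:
l = -9 (l = -3*3 = -9)
f(n) = 25*n
q(x, g) = -9 + g + x (q(x, g) = (x + g) - 9 = (g + x) - 9 = -9 + g + x)
f(-499)/(((-1*451 + q(-4, -8))*288)) = (25*(-499))/(((-1*451 + (-9 - 8 - 4))*288)) = -12475*1/(288*(-451 - 21)) = -12475/((-472*288)) = -12475/(-135936) = -12475*(-1/135936) = 12475/135936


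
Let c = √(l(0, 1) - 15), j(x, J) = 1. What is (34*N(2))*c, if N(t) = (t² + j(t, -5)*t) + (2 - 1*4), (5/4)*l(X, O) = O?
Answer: 136*I*√355/5 ≈ 512.49*I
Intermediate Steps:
l(X, O) = 4*O/5
c = I*√355/5 (c = √((⅘)*1 - 15) = √(⅘ - 15) = √(-71/5) = I*√355/5 ≈ 3.7683*I)
N(t) = -2 + t + t² (N(t) = (t² + 1*t) + (2 - 1*4) = (t² + t) + (2 - 4) = (t + t²) - 2 = -2 + t + t²)
(34*N(2))*c = (34*(-2 + 2 + 2²))*(I*√355/5) = (34*(-2 + 2 + 4))*(I*√355/5) = (34*4)*(I*√355/5) = 136*(I*√355/5) = 136*I*√355/5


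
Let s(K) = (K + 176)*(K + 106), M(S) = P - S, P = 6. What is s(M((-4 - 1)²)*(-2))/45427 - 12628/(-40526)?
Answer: 911250686/920487301 ≈ 0.98997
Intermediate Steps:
M(S) = 6 - S
s(K) = (106 + K)*(176 + K) (s(K) = (176 + K)*(106 + K) = (106 + K)*(176 + K))
s(M((-4 - 1)²)*(-2))/45427 - 12628/(-40526) = (18656 + ((6 - (-4 - 1)²)*(-2))² + 282*((6 - (-4 - 1)²)*(-2)))/45427 - 12628/(-40526) = (18656 + ((6 - 1*(-5)²)*(-2))² + 282*((6 - 1*(-5)²)*(-2)))*(1/45427) - 12628*(-1/40526) = (18656 + ((6 - 1*25)*(-2))² + 282*((6 - 1*25)*(-2)))*(1/45427) + 6314/20263 = (18656 + ((6 - 25)*(-2))² + 282*((6 - 25)*(-2)))*(1/45427) + 6314/20263 = (18656 + (-19*(-2))² + 282*(-19*(-2)))*(1/45427) + 6314/20263 = (18656 + 38² + 282*38)*(1/45427) + 6314/20263 = (18656 + 1444 + 10716)*(1/45427) + 6314/20263 = 30816*(1/45427) + 6314/20263 = 30816/45427 + 6314/20263 = 911250686/920487301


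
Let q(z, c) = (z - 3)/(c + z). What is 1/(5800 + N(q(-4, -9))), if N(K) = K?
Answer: 13/75407 ≈ 0.00017240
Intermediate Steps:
q(z, c) = (-3 + z)/(c + z)
1/(5800 + N(q(-4, -9))) = 1/(5800 + (-3 - 4)/(-9 - 4)) = 1/(5800 - 7/(-13)) = 1/(5800 - 1/13*(-7)) = 1/(5800 + 7/13) = 1/(75407/13) = 13/75407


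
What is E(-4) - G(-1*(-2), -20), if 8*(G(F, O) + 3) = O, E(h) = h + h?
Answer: -5/2 ≈ -2.5000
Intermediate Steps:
E(h) = 2*h
G(F, O) = -3 + O/8
E(-4) - G(-1*(-2), -20) = 2*(-4) - (-3 + (1/8)*(-20)) = -8 - (-3 - 5/2) = -8 - 1*(-11/2) = -8 + 11/2 = -5/2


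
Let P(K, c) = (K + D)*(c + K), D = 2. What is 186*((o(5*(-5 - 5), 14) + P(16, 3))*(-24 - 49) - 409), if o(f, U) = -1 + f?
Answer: -4027272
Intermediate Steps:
P(K, c) = (2 + K)*(K + c) (P(K, c) = (K + 2)*(c + K) = (2 + K)*(K + c))
186*((o(5*(-5 - 5), 14) + P(16, 3))*(-24 - 49) - 409) = 186*(((-1 + 5*(-5 - 5)) + (16² + 2*16 + 2*3 + 16*3))*(-24 - 49) - 409) = 186*(((-1 + 5*(-10)) + (256 + 32 + 6 + 48))*(-73) - 409) = 186*(((-1 - 50) + 342)*(-73) - 409) = 186*((-51 + 342)*(-73) - 409) = 186*(291*(-73) - 409) = 186*(-21243 - 409) = 186*(-21652) = -4027272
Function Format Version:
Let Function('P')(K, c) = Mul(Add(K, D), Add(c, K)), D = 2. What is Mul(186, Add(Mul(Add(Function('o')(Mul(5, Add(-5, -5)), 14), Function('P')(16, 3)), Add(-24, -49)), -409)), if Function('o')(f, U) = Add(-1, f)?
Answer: -4027272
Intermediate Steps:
Function('P')(K, c) = Mul(Add(2, K), Add(K, c)) (Function('P')(K, c) = Mul(Add(K, 2), Add(c, K)) = Mul(Add(2, K), Add(K, c)))
Mul(186, Add(Mul(Add(Function('o')(Mul(5, Add(-5, -5)), 14), Function('P')(16, 3)), Add(-24, -49)), -409)) = Mul(186, Add(Mul(Add(Add(-1, Mul(5, Add(-5, -5))), Add(Pow(16, 2), Mul(2, 16), Mul(2, 3), Mul(16, 3))), Add(-24, -49)), -409)) = Mul(186, Add(Mul(Add(Add(-1, Mul(5, -10)), Add(256, 32, 6, 48)), -73), -409)) = Mul(186, Add(Mul(Add(Add(-1, -50), 342), -73), -409)) = Mul(186, Add(Mul(Add(-51, 342), -73), -409)) = Mul(186, Add(Mul(291, -73), -409)) = Mul(186, Add(-21243, -409)) = Mul(186, -21652) = -4027272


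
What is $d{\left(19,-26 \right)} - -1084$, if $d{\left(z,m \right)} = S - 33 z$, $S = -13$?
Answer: $444$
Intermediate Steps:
$d{\left(z,m \right)} = -13 - 33 z$
$d{\left(19,-26 \right)} - -1084 = \left(-13 - 627\right) - -1084 = \left(-13 - 627\right) + 1084 = -640 + 1084 = 444$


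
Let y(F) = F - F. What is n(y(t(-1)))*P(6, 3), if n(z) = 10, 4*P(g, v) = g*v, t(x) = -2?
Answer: 45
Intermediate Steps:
P(g, v) = g*v/4 (P(g, v) = (g*v)/4 = g*v/4)
y(F) = 0
n(y(t(-1)))*P(6, 3) = 10*((¼)*6*3) = 10*(9/2) = 45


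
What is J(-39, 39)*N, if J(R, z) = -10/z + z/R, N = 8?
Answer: -392/39 ≈ -10.051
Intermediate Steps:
J(-39, 39)*N = (-10/39 + 39/(-39))*8 = (-10*1/39 + 39*(-1/39))*8 = (-10/39 - 1)*8 = -49/39*8 = -392/39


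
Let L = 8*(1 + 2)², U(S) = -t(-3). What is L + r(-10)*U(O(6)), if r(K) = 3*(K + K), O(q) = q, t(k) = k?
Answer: -108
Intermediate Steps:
r(K) = 6*K (r(K) = 3*(2*K) = 6*K)
U(S) = 3 (U(S) = -1*(-3) = 3)
L = 72 (L = 8*3² = 8*9 = 72)
L + r(-10)*U(O(6)) = 72 + (6*(-10))*3 = 72 - 60*3 = 72 - 180 = -108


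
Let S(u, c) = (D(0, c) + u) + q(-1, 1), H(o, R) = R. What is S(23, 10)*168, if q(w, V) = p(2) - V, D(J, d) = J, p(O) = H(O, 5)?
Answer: 4536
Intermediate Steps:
p(O) = 5
q(w, V) = 5 - V
S(u, c) = 4 + u (S(u, c) = (0 + u) + (5 - 1*1) = u + (5 - 1) = u + 4 = 4 + u)
S(23, 10)*168 = (4 + 23)*168 = 27*168 = 4536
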